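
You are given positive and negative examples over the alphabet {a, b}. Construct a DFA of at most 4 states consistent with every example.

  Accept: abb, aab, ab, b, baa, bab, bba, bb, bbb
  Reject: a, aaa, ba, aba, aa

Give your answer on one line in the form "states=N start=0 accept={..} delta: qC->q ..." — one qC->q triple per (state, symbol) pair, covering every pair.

states=4 start=0 accept={1,3} delta: 0a->0 0b->1 1a->2 1b->3 2a->1 2b->1 3a->1 3b->1

Grow the machine one transition at a time. Run the examples from 0; the earliest place one falls off (shortest prefix, ties alphabetical) gets sent to the lowest-numbered state that keeps every Accept/Reject pair distinguishable — a pair clashes when both reach the same state with identical unread suffix — and to a fresh state only if none does.
a: 0a undefined. 0a->0: ok.
b: 0b undefined. 0b->0: no, abb/a meet in 0. Open state 1: 0b->1.
ba: 1a undefined. 1a->0: no, baa/a meet in 0. 1a->1: no, aab/ba meet in 1. Open state 2: 1a->2.
bb: 1b undefined. 1b->0: no, abb/a meet in 0. 1b->1: no, bba/ba meet in 2. 1b->2: no, abb/ba meet in 2. Open state 3: 1b->3.
baa: 2a undefined. 2a->0: no, baa/a meet in 0. 2a->1: ok.
bab: 2b undefined. 2b->0: no, bab/a meet in 0. 2b->1: ok.
bba: 3a undefined. 3a->0: no, bba/a meet in 0. 3a->1: ok.
bbb: 3b undefined. 3b->0: no, bbb/a meet in 0. 3b->1: ok.
All examples now run through 4 states with every (state, symbol) defined. Accept strings end in {1,3}, Reject strings end in {0,2}; accept={1,3}.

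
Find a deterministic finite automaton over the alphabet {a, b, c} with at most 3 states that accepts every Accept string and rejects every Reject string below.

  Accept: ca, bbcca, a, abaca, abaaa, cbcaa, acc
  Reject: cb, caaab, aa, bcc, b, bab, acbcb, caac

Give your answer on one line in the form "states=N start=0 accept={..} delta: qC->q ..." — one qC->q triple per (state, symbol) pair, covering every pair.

states=3 start=0 accept={1,2} delta: 0a->1 0b->0 0c->2 1a->0 1b->0 1c->0 2a->2 2b->0 2c->0

State merging on the prefix tree: take the shortest (then alphabetical) example prefix whose next move is undefined and point that move at state 0, else 1, else 2, ...; a target is out if some Accept/Reject pair would then sit in one state with the same input left (inseparable). If every existing state is out, open a new one.
a: 0a undefined. 0a->0: no, a/aa meet in 0. Open state 1: 0a->1.
b: 0b undefined. 0b->0: ok.
c: 0c undefined. 0c->0: no, cbcaa/aa meet in 1 with "a" left. 0c->1: no, ca/aa meet in 1 with "a" left. Open state 2: 0c->2.
aa: 1a undefined. 1a->0: ok.
ab: 1b undefined. 1b->0: ok.
ac: 1c undefined. 1c->0: ok.
ca: 2a undefined. 2a->0: no, ca/caaab meet in 0. 2a->1: no, acc/caac meet in 2. 2a->2: ok.
cb: 2b undefined. 2b->0: ok.
bcc: 2c undefined. 2c->0: ok.
All examples now run through 3 states with every (state, symbol) defined. Accept strings end in {1,2}, Reject strings end in {0}; accept={1,2}.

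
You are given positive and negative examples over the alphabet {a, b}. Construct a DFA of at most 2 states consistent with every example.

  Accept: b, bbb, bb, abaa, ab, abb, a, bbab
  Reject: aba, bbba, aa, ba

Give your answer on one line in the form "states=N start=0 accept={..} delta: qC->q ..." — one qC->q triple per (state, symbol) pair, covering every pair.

Fold the examples into a partial DFA from state 0: repeatedly fix the first undefined (state, symbol) met by the shortest-then-alphabetical prefix, trying targets in increasing order and rejecting any under which an Accept and a Reject string meet in one state with the same remainder; add a state when all current targets are rejected. Accepting states are where Accept strings end.
a: 0a undefined. 0a->0: no, a/aa meet in 0. Open state 1: 0a->1.
b: 0b undefined. 0b->0: no, a/bbba meet in 1. 0b->1: ok.
aa: 1a undefined. 1a->0: ok.
ab: 1b undefined. 1b->0: no, b/aba meet in 1. 1b->1: ok.
All examples now run through 2 states with every (state, symbol) defined. Accept strings end in {1}, Reject strings end in {0}; accept={1}.

states=2 start=0 accept={1} delta: 0a->1 0b->1 1a->0 1b->1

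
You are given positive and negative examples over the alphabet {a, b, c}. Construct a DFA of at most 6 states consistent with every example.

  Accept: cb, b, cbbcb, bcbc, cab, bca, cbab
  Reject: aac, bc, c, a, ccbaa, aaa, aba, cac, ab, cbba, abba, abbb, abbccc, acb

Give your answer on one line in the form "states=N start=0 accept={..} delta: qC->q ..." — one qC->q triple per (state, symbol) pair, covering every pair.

states=5 start=0 accept={0,4} delta: 0a->1 0b->0 0c->2 1a->0 1b->3 1c->1 2a->0 2b->4 2c->1 3a->3 3b->3 3c->0 4a->0 4b->0 4c->0

Grow the machine one transition at a time. Run the examples from 0; the earliest place one falls off (shortest prefix, ties alphabetical) gets sent to the lowest-numbered state that keeps every Accept/Reject pair distinguishable — a pair clashes when both reach the same state with identical unread suffix — and to a fresh state only if none does.
a: 0a undefined. 0a->0: no, cb/acb meet in 0 with "cb" left. Open state 1: 0a->1.
b: 0b undefined. 0b->0: ok.
c: 0c undefined. 0c->0: no, cb/bc meet in 0. 0c->1: no, cb/ab meet in 1 with "b" left. Open state 2: 0c->2.
aa: 1a undefined. 1a->0: ok.
ab: 1b undefined. 1b->0: no, b/ab meet in 0. 1b->1: no, b/aba meet in 0. 1b->2: no, bca/aba meet in 2 with "a" left. Open state 3: 1b->3.
ac: 1c undefined. 1c->0: no, b/acb meet in 0. 1c->1: ok.
ca: 2a undefined. 2a->0: ok.
cb: 2b undefined. 2b->0: no, bcbc/aac meet in 2. 2b->1: no, cb/a meet in 1. 2b->2: no, cb/aac meet in 2. 2b->3: no, cb/ab meet in 3. Open state 4: 2b->4.
cc: 2c undefined. 2c->0: no, b/ccbaa meet in 0. 2c->1: ok.
aba: 3a undefined. 3a->0: no, b/aba meet in 0. 3a->1: no, b/ccbaa meet in 0. 3a->2: no, b/ccbaa meet in 0. 3a->3: ok.
abb: 3b undefined. 3b->0: no, b/abbb meet in 0. 3b->1: no, b/abba meet in 0. 3b->2: no, cb/abbb meet in 4. 3b->3: ok.
cba: 4a undefined. 4a->0: ok.
cbb: 4b undefined. 4b->0: ok.
abbc: 3c undefined. 3c->0: ok.
bcbc: 4c undefined. 4c->0: ok.
All examples now run through 5 states with every (state, symbol) defined. Accept strings end in {0,4}, Reject strings end in {1,2,3}; accept={0,4}.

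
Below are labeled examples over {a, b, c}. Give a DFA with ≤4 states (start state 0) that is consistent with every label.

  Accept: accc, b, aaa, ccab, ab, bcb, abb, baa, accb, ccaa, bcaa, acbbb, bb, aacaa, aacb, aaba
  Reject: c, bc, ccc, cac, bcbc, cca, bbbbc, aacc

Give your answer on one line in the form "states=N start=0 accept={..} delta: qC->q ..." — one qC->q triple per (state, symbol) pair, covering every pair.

states=4 start=0 accept={0,2} delta: 0a->1 0b->0 0c->1 1a->2 1b->0 1c->0 2a->0 2b->1 2c->3 3a->1 3b->0 3c->1

Grow the machine one transition at a time. Run the examples from 0; the earliest place one falls off (shortest prefix, ties alphabetical) gets sent to the lowest-numbered state that keeps every Accept/Reject pair distinguishable — a pair clashes when both reach the same state with identical unread suffix — and to a fresh state only if none does.
a: 0a undefined. 0a->0: no, accc/ccc meet in 0 with "ccc" left. Open state 1: 0a->1.
b: 0b undefined. 0b->0: ok.
c: 0c undefined. 0c->0: no, b/c meet in 0. 0c->1: ok.
aa: 1a undefined. 1a->0: no, aaa/c meet in 1. 1a->1: no, aaa/c meet in 1. Open state 2: 1a->2.
ab: 1b undefined. 1b->0: ok.
ac: 1c undefined. 1c->0: ok.
aaa: 2a undefined. 2a->0: ok.
aab: 2b undefined. 2b->0: no, aaba/c meet in 1. 2b->1: ok.
aac: 2c undefined. 2c->0: no, accc/cac meet in 0. 2c->1: no, accc/aacc meet in 0. 2c->2: no, baa/cac meet in 2. Open state 3: 2c->3.
aaca: 3a undefined. 3a->0: no, aacaa/c meet in 1. 3a->1: ok.
aacb: 3b undefined. 3b->0: ok.
aacc: 3c undefined. 3c->0: no, accc/aacc meet in 0. 3c->1: ok.
All examples now run through 4 states with every (state, symbol) defined. Accept strings end in {0,2}, Reject strings end in {1,3}; accept={0,2}.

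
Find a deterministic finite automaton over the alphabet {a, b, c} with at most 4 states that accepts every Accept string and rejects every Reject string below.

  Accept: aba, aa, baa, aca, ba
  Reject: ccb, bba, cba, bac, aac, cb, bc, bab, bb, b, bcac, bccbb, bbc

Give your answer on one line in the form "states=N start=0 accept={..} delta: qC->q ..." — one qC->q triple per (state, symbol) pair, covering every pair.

states=3 start=0 accept={0} delta: 0a->0 0b->1 0c->1 1a->0 1b->2 1c->1 2a->1 2b->1 2c->1

Fold the examples into a partial DFA from state 0: repeatedly fix the first undefined (state, symbol) met by the shortest-then-alphabetical prefix, trying targets in increasing order and rejecting any under which an Accept and a Reject string meet in one state with the same remainder; add a state when all current targets are rejected. Accepting states are where Accept strings end.
a: 0a undefined. 0a->0: ok.
b: 0b undefined. 0b->0: no, aba/bba meet in 0. Open state 1: 0b->1.
c: 0c undefined. 0c->0: no, aba/cba meet in 1 with "a" left. 0c->1: ok.
ba: 1a undefined. 1a->0: ok.
bb: 1b undefined. 1b->0: no, aba/bba meet in 0. 1b->1: no, aba/bba meet in 0. Open state 2: 1b->2.
bc: 1c undefined. 1c->0: no, aba/bc meet in 0. 1c->1: ok.
bba: 2a undefined. 2a->0: no, aba/bba meet in 0. 2a->1: ok.
bbc: 2c undefined. 2c->0: no, aba/bbc meet in 0. 2c->1: ok.
bccbb: 2b undefined. 2b->0: no, aba/bccbb meet in 0. 2b->1: ok.
All examples now run through 3 states with every (state, symbol) defined. Accept strings end in {0}, Reject strings end in {1,2}; accept={0}.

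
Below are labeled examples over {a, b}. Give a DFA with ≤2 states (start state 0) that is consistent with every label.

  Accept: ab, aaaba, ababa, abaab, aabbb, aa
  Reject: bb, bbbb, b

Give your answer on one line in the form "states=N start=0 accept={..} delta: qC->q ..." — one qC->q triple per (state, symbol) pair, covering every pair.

states=2 start=0 accept={1} delta: 0a->1 0b->0 1a->1 1b->1

State merging on the prefix tree: take the shortest (then alphabetical) example prefix whose next move is undefined and point that move at state 0, else 1, else 2, ...; a target is out if some Accept/Reject pair would then sit in one state with the same input left (inseparable). If every existing state is out, open a new one.
a: 0a undefined. 0a->0: no, ab/b meet in 0 with "b" left. Open state 1: 0a->1.
b: 0b undefined. 0b->0: ok.
aa: 1a undefined. 1a->0: no, aabbb/bb meet in 0. 1a->1: ok.
ab: 1b undefined. 1b->0: no, ab/bb meet in 0. 1b->1: ok.
All examples now run through 2 states with every (state, symbol) defined. Accept strings end in {1}, Reject strings end in {0}; accept={1}.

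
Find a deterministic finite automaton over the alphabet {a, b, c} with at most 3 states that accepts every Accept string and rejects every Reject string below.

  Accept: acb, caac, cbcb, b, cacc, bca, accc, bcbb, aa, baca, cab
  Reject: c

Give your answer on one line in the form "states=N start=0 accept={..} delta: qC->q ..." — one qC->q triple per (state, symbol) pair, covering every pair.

states=3 start=0 accept={0,2} delta: 0a->0 0b->0 0c->1 1a->2 1b->0 1c->2 2a->1 2b->0 2c->2

Grow the machine one transition at a time. Run the examples from 0; the earliest place one falls off (shortest prefix, ties alphabetical) gets sent to the lowest-numbered state that keeps every Accept/Reject pair distinguishable — a pair clashes when both reach the same state with identical unread suffix — and to a fresh state only if none does.
a: 0a undefined. 0a->0: ok.
b: 0b undefined. 0b->0: ok.
c: 0c undefined. 0c->0: no, acb/c meet in 0. Open state 1: 0c->1.
ca: 1a undefined. 1a->0: no, caac/c meet in 1. 1a->1: no, bca/c meet in 1. Open state 2: 1a->2.
cb: 1b undefined. 1b->0: ok.
acc: 1c undefined. 1c->0: no, accc/c meet in 1. 1c->1: no, accc/c meet in 1. 1c->2: ok.
caa: 2a undefined. 2a->0: no, caac/c meet in 1. 2a->1: ok.
cab: 2b undefined. 2b->0: ok.
cac: 2c undefined. 2c->0: no, cacc/c meet in 1. 2c->1: no, accc/c meet in 1. 2c->2: ok.
All examples now run through 3 states with every (state, symbol) defined. Accept strings end in {0,2}, Reject strings end in {1}; accept={0,2}.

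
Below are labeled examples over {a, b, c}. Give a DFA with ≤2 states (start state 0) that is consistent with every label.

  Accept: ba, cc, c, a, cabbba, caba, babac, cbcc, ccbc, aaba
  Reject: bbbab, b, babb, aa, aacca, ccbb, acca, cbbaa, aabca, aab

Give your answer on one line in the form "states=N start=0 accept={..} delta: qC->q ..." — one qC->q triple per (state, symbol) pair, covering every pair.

states=2 start=0 accept={1} delta: 0a->1 0b->0 0c->1 1a->0 1b->0 1c->1

State merging on the prefix tree: take the shortest (then alphabetical) example prefix whose next move is undefined and point that move at state 0, else 1, else 2, ...; a target is out if some Accept/Reject pair would then sit in one state with the same input left (inseparable). If every existing state is out, open a new one.
a: 0a undefined. 0a->0: no, a/aa meet in 0. Open state 1: 0a->1.
b: 0b undefined. 0b->0: ok.
c: 0c undefined. 0c->0: no, cc/b meet in 0. 0c->1: ok.
aa: 1a undefined. 1a->0: ok.
ac: 1c undefined. 1c->0: no, ba/aacca meet in 1. 1c->1: ok.
cb: 1b undefined. 1b->0: ok.
All examples now run through 2 states with every (state, symbol) defined. Accept strings end in {1}, Reject strings end in {0}; accept={1}.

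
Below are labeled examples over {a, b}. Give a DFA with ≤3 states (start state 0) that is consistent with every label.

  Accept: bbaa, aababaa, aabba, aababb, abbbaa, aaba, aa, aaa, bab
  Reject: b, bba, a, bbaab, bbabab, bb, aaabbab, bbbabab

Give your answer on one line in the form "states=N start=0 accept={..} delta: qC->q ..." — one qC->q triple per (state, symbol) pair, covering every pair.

states=3 start=0 accept={2} delta: 0a->1 0b->0 1a->2 1b->2 2a->2 2b->1

Fold the examples into a partial DFA from state 0: repeatedly fix the first undefined (state, symbol) met by the shortest-then-alphabetical prefix, trying targets in increasing order and rejecting any under which an Accept and a Reject string meet in one state with the same remainder; add a state when all current targets are rejected. Accepting states are where Accept strings end.
a: 0a undefined. 0a->0: no, aabba/bba meet in 0 with "bba" left. Open state 1: 0a->1.
b: 0b undefined. 0b->0: ok.
aa: 1a undefined. 1a->0: no, bbaa/b meet in 0. 1a->1: no, bbaa/bba meet in 1. Open state 2: 1a->2.
ab: 1b undefined. 1b->0: no, bab/b meet in 0. 1b->1: no, bab/bba meet in 1. 1b->2: ok.
aaa: 2a undefined. 2a->0: no, bbaa/aaabbab meet in 2. 2a->1: no, bbaa/bbabab meet in 2. 2a->2: ok.
aab: 2b undefined. 2b->0: no, bbaa/aaabbab meet in 2. 2b->1: ok.
All examples now run through 3 states with every (state, symbol) defined. Accept strings end in {2}, Reject strings end in {0,1}; accept={2}.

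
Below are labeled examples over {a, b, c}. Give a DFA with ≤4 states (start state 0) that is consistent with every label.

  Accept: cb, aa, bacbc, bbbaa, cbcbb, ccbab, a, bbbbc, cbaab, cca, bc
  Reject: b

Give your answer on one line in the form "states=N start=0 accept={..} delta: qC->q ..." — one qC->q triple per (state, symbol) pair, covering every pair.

states=3 start=0 accept={0,2} delta: 0a->0 0b->1 0c->1 1a->0 1b->2 1c->2 2a->2 2b->2 2c->0

State merging on the prefix tree: take the shortest (then alphabetical) example prefix whose next move is undefined and point that move at state 0, else 1, else 2, ...; a target is out if some Accept/Reject pair would then sit in one state with the same input left (inseparable). If every existing state is out, open a new one.
a: 0a undefined. 0a->0: ok.
b: 0b undefined. 0b->0: no, aa/b meet in 0. Open state 1: 0b->1.
c: 0c undefined. 0c->0: no, cb/b meet in 1. 0c->1: ok.
ba: 1a undefined. 1a->0: ok.
bb: 1b undefined. 1b->0: no, bacbc/b meet in 1. 1b->1: no, cb/b meet in 1. Open state 2: 1b->2.
bc: 1c undefined. 1c->0: no, ccbab/b meet in 1. 1c->1: no, bc/b meet in 1. 1c->2: ok.
bbb: 2b undefined. 2b->0: no, ccbab/b meet in 1. 2b->1: no, ccbab/b meet in 1. 2b->2: ok.
cba: 2a undefined. 2a->0: no, ccbab/b meet in 1. 2a->1: no, cbaab/b meet in 1. 2a->2: ok.
cbc: 2c undefined. 2c->0: ok.
All examples now run through 3 states with every (state, symbol) defined. Accept strings end in {0,2}, Reject strings end in {1}; accept={0,2}.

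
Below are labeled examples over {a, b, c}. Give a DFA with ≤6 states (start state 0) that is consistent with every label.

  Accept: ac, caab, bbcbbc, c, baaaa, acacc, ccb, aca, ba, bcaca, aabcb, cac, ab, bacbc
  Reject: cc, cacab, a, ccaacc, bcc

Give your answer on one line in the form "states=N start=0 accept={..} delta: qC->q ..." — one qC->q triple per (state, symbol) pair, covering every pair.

states=5 start=0 accept={1,2,4} delta: 0a->0 0b->1 0c->1 1a->2 1b->1 1c->3 2a->1 2b->0 2c->4 3a->0 3b->2 3c->0 4a->2 4b->0 4c->1

Fold the examples into a partial DFA from state 0: repeatedly fix the first undefined (state, symbol) met by the shortest-then-alphabetical prefix, trying targets in increasing order and rejecting any under which an Accept and a Reject string meet in one state with the same remainder; add a state when all current targets are rejected. Accepting states are where Accept strings end.
a: 0a undefined. 0a->0: ok.
b: 0b undefined. 0b->0: no, baaaa/a meet in 0. Open state 1: 0b->1.
c: 0c undefined. 0c->0: no, ac/cc meet in 0. 0c->1: ok.
ba: 1a undefined. 1a->0: no, ac/cacab meet in 1. 1a->1: no, acacc/bcc meet in 1 with "cc" left. Open state 2: 1a->2.
bb: 1b undefined. 1b->0: no, bbcbbc/cc meet in 1 with "c" left. 1b->1: ok.
bc: 1c undefined. 1c->0: no, ac/bcc meet in 1. 1c->1: no, ac/cc meet in 1. 1c->2: no, aca/cc meet in 2. Open state 3: 1c->3.
baa: 2a undefined. 2a->0: no, baaaa/a meet in 0. 2a->1: ok.
bac: 2c undefined. 2c->0: no, ac/cacab meet in 1. 2c->1: no, acacc/cc meet in 3. 2c->2: no, ac/cacab meet in 1. 2c->3: no, acacc/bcc meet in 3 with "c" left. Open state 4: 2c->4.
bca: 3a undefined. 3a->0: ok.
bcc: 3c undefined. 3c->0: ok.
ccb: 3b undefined. 3b->0: no, bbcbbc/cc meet in 3. 3b->1: no, bbcbbc/cc meet in 3. 3b->2: ok.
bacb: 4b undefined. 4b->0: ok.
caca: 4a undefined. 4a->0: no, ac/cacab meet in 1. 4a->1: no, ac/cacab meet in 1. 4a->2: ok.
acacc: 4c undefined. 4c->0: no, acacc/a meet in 0. 4c->1: ok.
bbcbb: 2b undefined. 2b->0: ok.
All examples now run through 5 states with every (state, symbol) defined. Accept strings end in {1,2,4}, Reject strings end in {0,3}; accept={1,2,4}.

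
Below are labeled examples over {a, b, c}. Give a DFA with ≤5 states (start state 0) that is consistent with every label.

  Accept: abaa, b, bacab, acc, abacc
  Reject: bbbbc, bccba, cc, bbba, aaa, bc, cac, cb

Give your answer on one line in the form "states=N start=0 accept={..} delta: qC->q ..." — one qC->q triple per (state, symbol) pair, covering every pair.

states=4 start=0 accept={0} delta: 0a->1 0b->0 0c->1 1a->0 1b->2 1c->2 2a->3 2b->0 2c->0 3a->0 3b->0 3c->2

State merging on the prefix tree: take the shortest (then alphabetical) example prefix whose next move is undefined and point that move at state 0, else 1, else 2, ...; a target is out if some Accept/Reject pair would then sit in one state with the same input left (inseparable). If every existing state is out, open a new one.
a: 0a undefined. 0a->0: no, acc/cc meet in 0 with "cc" left. Open state 1: 0a->1.
b: 0b undefined. 0b->0: ok.
c: 0c undefined. 0c->0: no, b/bbbbc meet in 0. 0c->1: ok.
aa: 1a undefined. 1a->0: ok.
ab: 1b undefined. 1b->0: no, abaa/cb meet in 0. 1b->1: no, abaa/bbbbc meet in 1. Open state 2: 1b->2.
ac: 1c undefined. 1c->0: no, b/cc meet in 0. 1c->1: no, acc/bbbbc meet in 1. 1c->2: ok.
aba: 2a undefined. 2a->0: no, abaa/bbbbc meet in 1. 2a->1: no, bacab/cc meet in 2. 2a->2: no, abaa/cc meet in 2. Open state 3: 2a->3.
acc: 2c undefined. 2c->0: ok.
abaa: 3a undefined. 3a->0: ok.
abac: 3c undefined. 3c->0: no, abacc/bbbbc meet in 1. 3c->1: no, abacc/cc meet in 2. 3c->2: ok.
bccb: 2b undefined. 2b->0: ok.
bacab: 3b undefined. 3b->0: ok.
All examples now run through 4 states with every (state, symbol) defined. Accept strings end in {0}, Reject strings end in {1,2}; accept={0}.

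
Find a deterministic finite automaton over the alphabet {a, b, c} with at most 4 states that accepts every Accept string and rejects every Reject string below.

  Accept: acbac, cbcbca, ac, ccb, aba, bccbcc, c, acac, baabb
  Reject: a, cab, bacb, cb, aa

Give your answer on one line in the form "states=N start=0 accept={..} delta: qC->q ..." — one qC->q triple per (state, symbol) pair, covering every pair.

states=4 start=0 accept={1,2} delta: 0a->0 0b->1 0c->1 1a->2 1b->3 1c->0 2a->1 2b->0 2c->1 3a->0 3b->1 3c->2

Grow the machine one transition at a time. Run the examples from 0; the earliest place one falls off (shortest prefix, ties alphabetical) gets sent to the lowest-numbered state that keeps every Accept/Reject pair distinguishable — a pair clashes when both reach the same state with identical unread suffix — and to a fresh state only if none does.
a: 0a undefined. 0a->0: ok.
b: 0b undefined. 0b->0: no, aba/a meet in 0. Open state 1: 0b->1.
c: 0c undefined. 0c->0: no, ac/a meet in 0. 0c->1: ok.
ba: 1a undefined. 1a->0: no, ac/cab meet in 1. 1a->1: no, ccb/bacb meet in 1 with "cb" left. Open state 2: 1a->2.
bc: 1c undefined. 1c->0: ok.
cb: 1b undefined. 1b->0: no, bccbcc/a meet in 0. 1b->1: no, cbcbca/a meet in 0. 1b->2: no, aba/cb meet in 2. Open state 3: 1b->3.
baa: 2a undefined. 2a->0: no, baabb/cb meet in 3. 2a->1: ok.
bac: 2c undefined. 2c->0: no, ac/bacb meet in 1. 2c->1: ok.
cab: 2b undefined. 2b->0: ok.
cbc: 3c undefined. 3c->0: no, cbcbca/a meet in 0. 3c->1: no, bccbcc/a meet in 0. 3c->2: ok.
acba: 3a undefined. 3a->0: ok.
baabb: 3b undefined. 3b->0: no, baabb/a meet in 0. 3b->1: ok.
All examples now run through 4 states with every (state, symbol) defined. Accept strings end in {1,2}, Reject strings end in {0,3}; accept={1,2}.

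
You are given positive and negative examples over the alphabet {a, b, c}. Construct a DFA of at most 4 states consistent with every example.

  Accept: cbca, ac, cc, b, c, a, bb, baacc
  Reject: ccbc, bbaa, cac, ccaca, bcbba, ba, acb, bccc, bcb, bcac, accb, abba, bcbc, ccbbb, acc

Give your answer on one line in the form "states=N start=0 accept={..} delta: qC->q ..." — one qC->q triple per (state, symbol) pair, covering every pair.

Grow the machine one transition at a time. Run the examples from 0; the earliest place one falls off (shortest prefix, ties alphabetical) gets sent to the lowest-numbered state that keeps every Accept/Reject pair distinguishable — a pair clashes when both reach the same state with identical unread suffix — and to a fresh state only if none does.
a: 0a undefined. 0a->0: no, cc/acc meet in 0 with "cc" left. Open state 1: 0a->1.
b: 0b undefined. 0b->0: no, a/ba meet in 1. 0b->1: ok.
c: 0c undefined. 0c->0: no, cbca/ccaca meet in 1 with "ca" left. 0c->1: ok.
ab: 1b undefined. 1b->0: no, cbca/bbaa meet in 1 with "a" left. 1b->1: ok.
ac: 1c undefined. 1c->0: no, cbca/ccaca meet in 1. 1c->1: no, cbca/bcbba meet in 1 with "a" left. Open state 2: 1c->2.
ba: 1a undefined. 1a->0: no, b/bbaa meet in 1. 1a->1: no, ac/cac meet in 2. 1a->2: no, cbca/bbaa meet in 2 with "a" left. Open state 3: 1a->3.
acb: 2b undefined. 2b->0: no, b/ccbc meet in 1. 2b->1: no, ac/ccbc meet in 2. 2b->2: no, cbca/bcbba meet in 2 with "a" left. 2b->3: ok.
acc: 2c undefined. 2c->0: no, b/bccc meet in 1. 2c->1: no, ac/bccc meet in 2. 2c->2: no, ac/bccc meet in 2. 2c->3: ok.
baa: 3a undefined. 3a->0: ok.
bca: 2a undefined. 2a->0: no, cbca/bbaa meet in 0. 2a->1: no, cbca/ccaca meet in 1. 2a->2: ok.
cac: 3c undefined. 3c->0: ok.
accb: 3b undefined. 3b->0: no, b/bcbba meet in 1. 3b->1: no, b/accb meet in 1. 3b->2: no, cbca/bcbba meet in 2. 3b->3: ok.
All examples now run through 4 states with every (state, symbol) defined. Accept strings end in {1,2}, Reject strings end in {0,3}; accept={1,2}.

states=4 start=0 accept={1,2} delta: 0a->1 0b->1 0c->1 1a->3 1b->1 1c->2 2a->2 2b->3 2c->3 3a->0 3b->3 3c->0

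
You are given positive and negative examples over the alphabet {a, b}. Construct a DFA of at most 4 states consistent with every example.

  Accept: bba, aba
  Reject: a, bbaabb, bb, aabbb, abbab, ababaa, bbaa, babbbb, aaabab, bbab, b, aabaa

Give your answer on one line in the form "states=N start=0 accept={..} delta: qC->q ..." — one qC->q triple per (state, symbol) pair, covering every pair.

states=3 start=0 accept={2} delta: 0a->0 0b->1 1a->2 1b->1 2a->0 2b->0

State merging on the prefix tree: take the shortest (then alphabetical) example prefix whose next move is undefined and point that move at state 0, else 1, else 2, ...; a target is out if some Accept/Reject pair would then sit in one state with the same input left (inseparable). If every existing state is out, open a new one.
a: 0a undefined. 0a->0: ok.
b: 0b undefined. 0b->0: no, bba/a meet in 0. Open state 1: 0b->1.
ba: 1a undefined. 1a->0: no, aba/a meet in 0. 1a->1: no, aba/b meet in 1. Open state 2: 1a->2.
bb: 1b undefined. 1b->0: no, bba/a meet in 0. 1b->1: ok.
bab: 2b undefined. 2b->0: ok.
bbaa: 2a undefined. 2a->0: ok.
All examples now run through 3 states with every (state, symbol) defined. Accept strings end in {2}, Reject strings end in {0,1}; accept={2}.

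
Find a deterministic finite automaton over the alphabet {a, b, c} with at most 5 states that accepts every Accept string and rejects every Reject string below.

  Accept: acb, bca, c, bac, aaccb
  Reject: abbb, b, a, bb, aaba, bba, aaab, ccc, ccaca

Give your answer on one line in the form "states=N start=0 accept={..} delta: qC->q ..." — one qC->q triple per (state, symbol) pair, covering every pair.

Grow the machine one transition at a time. Run the examples from 0; the earliest place one falls off (shortest prefix, ties alphabetical) gets sent to the lowest-numbered state that keeps every Accept/Reject pair distinguishable — a pair clashes when both reach the same state with identical unread suffix — and to a fresh state only if none does.
a: 0a undefined. 0a->0: ok.
b: 0b undefined. 0b->0: ok.
c: 0c undefined. 0c->0: no, acb/abbb meet in 0. Open state 1: 0c->1.
cc: 1c undefined. 1c->0: no, bca/ccaca meet in 1 with "a" left. 1c->1: no, c/ccc meet in 1. Open state 2: 1c->2.
acb: 1b undefined. 1b->0: no, acb/abbb meet in 0. 1b->1: ok.
bca: 1a undefined. 1a->0: no, bca/abbb meet in 0. 1a->1: ok.
cca: 2a undefined. 2a->0: no, acb/ccaca meet in 1. 2a->1: no, acb/ccaca meet in 1. 2a->2: ok.
ccc: 2c undefined. 2c->0: ok.
aaccb: 2b undefined. 2b->0: no, aaccb/abbb meet in 0. 2b->1: ok.
All examples now run through 3 states with every (state, symbol) defined. Accept strings end in {1}, Reject strings end in {0}; accept={1}.

states=3 start=0 accept={1} delta: 0a->0 0b->0 0c->1 1a->1 1b->1 1c->2 2a->2 2b->1 2c->0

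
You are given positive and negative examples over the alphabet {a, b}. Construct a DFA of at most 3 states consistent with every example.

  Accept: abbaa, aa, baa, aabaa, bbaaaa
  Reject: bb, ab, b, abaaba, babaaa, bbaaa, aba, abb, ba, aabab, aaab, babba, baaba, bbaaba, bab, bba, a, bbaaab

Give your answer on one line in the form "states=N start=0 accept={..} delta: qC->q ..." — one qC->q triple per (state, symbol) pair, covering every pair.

Fold the examples into a partial DFA from state 0: repeatedly fix the first undefined (state, symbol) met by the shortest-then-alphabetical prefix, trying targets in increasing order and rejecting any under which an Accept and a Reject string meet in one state with the same remainder; add a state when all current targets are rejected. Accepting states are where Accept strings end.
a: 0a undefined. 0a->0: no, aa/a meet in 0. Open state 1: 0a->1.
b: 0b undefined. 0b->0: ok.
aa: 1a undefined. 1a->0: no, aa/bb meet in 0. 1a->1: no, aa/bbaaa meet in 1. Open state 2: 1a->2.
ab: 1b undefined. 1b->0: ok.
aaa: 2a undefined. 2a->0: no, bbaaaa/aba meet in 1. 2a->1: ok.
aab: 2b undefined. 2b->0: ok.
All examples now run through 3 states with every (state, symbol) defined. Accept strings end in {2}, Reject strings end in {0,1}; accept={2}.

states=3 start=0 accept={2} delta: 0a->1 0b->0 1a->2 1b->0 2a->1 2b->0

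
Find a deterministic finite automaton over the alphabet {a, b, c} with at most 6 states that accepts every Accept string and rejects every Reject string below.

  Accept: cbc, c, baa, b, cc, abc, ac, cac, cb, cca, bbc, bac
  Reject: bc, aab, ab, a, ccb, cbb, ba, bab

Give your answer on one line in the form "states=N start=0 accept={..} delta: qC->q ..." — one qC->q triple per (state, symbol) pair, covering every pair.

Fold the examples into a partial DFA from state 0: repeatedly fix the first undefined (state, symbol) met by the shortest-then-alphabetical prefix, trying targets in increasing order and rejecting any under which an Accept and a Reject string meet in one state with the same remainder; add a state when all current targets are rejected. Accepting states are where Accept strings end.
a: 0a undefined. 0a->0: no, b/aab meet in 0 with "b" left. Open state 1: 0a->1.
b: 0b undefined. 0b->0: no, c/bc meet in 0 with "c" left. 0b->1: no, b/a meet in 1. Open state 2: 0b->2.
c: 0c undefined. 0c->0: no, cbc/bc meet in 2 with "c" left. 0c->1: no, c/a meet in 1. 0c->2: no, cc/bc meet in 2 with "c" left. Open state 3: 0c->3.
aa: 1a undefined. 1a->0: no, b/aab meet in 2. 1a->1: ok.
ab: 1b undefined. 1b->0: ok.
ac: 1c undefined. 1c->0: no, ac/aab meet in 0. 1c->1: no, ac/a meet in 1. 1c->2: ok.
ba: 2a undefined. 2a->0: no, baa/a meet in 1. 2a->1: no, baa/a meet in 1. 2a->2: no, baa/ba meet in 2. 2a->3: no, c/ba meet in 3. Open state 4: 2a->4.
bb: 2b undefined. 2b->0: ok.
bc: 2c undefined. 2c->0: ok.
ca: 3a undefined. 3a->0: ok.
cb: 3b undefined. 3b->0: no, b/cbb meet in 2. 3b->1: no, cb/a meet in 1. 3b->2: no, cbc/bc meet in 0. 3b->3: no, c/cbb meet in 3. 3b->4: no, cb/ba meet in 4. Open state 5: 3b->5.
cc: 3c undefined. 3c->0: no, b/ccb meet in 2. 3c->1: no, cc/a meet in 1. 3c->2: no, cca/ba meet in 4. 3c->3: no, cb/ccb meet in 5. 3c->4: no, cc/ba meet in 4. 3c->5: ok.
baa: 4a undefined. 4a->0: no, baa/bc meet in 0. 4a->1: no, baa/a meet in 1. 4a->2: ok.
bab: 4b undefined. 4b->0: ok.
bac: 4c undefined. 4c->0: no, bac/bc meet in 0. 4c->1: no, bac/a meet in 1. 4c->2: ok.
cbb: 5b undefined. 5b->0: ok.
cbc: 5c undefined. 5c->0: no, cbc/bc meet in 0. 5c->1: no, cbc/a meet in 1. 5c->2: ok.
cca: 5a undefined. 5a->0: no, cca/bc meet in 0. 5a->1: no, cca/a meet in 1. 5a->2: ok.
All examples now run through 6 states with every (state, symbol) defined. Accept strings end in {2,3,5}, Reject strings end in {0,1,4}; accept={2,3,5}.

states=6 start=0 accept={2,3,5} delta: 0a->1 0b->2 0c->3 1a->1 1b->0 1c->2 2a->4 2b->0 2c->0 3a->0 3b->5 3c->5 4a->2 4b->0 4c->2 5a->2 5b->0 5c->2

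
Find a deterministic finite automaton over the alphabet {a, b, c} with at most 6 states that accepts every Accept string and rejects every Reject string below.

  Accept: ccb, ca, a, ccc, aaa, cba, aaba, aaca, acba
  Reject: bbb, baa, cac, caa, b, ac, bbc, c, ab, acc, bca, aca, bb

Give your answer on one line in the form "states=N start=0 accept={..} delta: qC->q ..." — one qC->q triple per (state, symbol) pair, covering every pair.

states=5 start=0 accept={1} delta: 0a->1 0b->2 0c->2 1a->0 1b->0 1c->3 2a->1 2b->0 2c->4 3a->0 3b->0 3c->0 4a->0 4b->1 4c->1

Fold the examples into a partial DFA from state 0: repeatedly fix the first undefined (state, symbol) met by the shortest-then-alphabetical prefix, trying targets in increasing order and rejecting any under which an Accept and a Reject string meet in one state with the same remainder; add a state when all current targets are rejected. Accepting states are where Accept strings end.
a: 0a undefined. 0a->0: no, ca/aca meet in 0 with "ca" left. Open state 1: 0a->1.
b: 0b undefined. 0b->0: no, ca/bca meet in 0 with "ca" left. 0b->1: no, a/b meet in 1. Open state 2: 0b->2.
c: 0c undefined. 0c->0: no, ccb/b meet in 2. 0c->1: no, a/c meet in 1. 0c->2: ok.
aa: 1a undefined. 1a->0: ok.
ab: 1b undefined. 1b->0: ok.
ac: 1c undefined. 1c->0: no, a/aca meet in 1. 1c->1: no, a/ac meet in 1. 1c->2: no, ca/aca meet in 2 with "a" left. Open state 3: 1c->3.
ba: 2a undefined. 2a->0: no, ca/ab meet in 0. 2a->1: ok.
bb: 2b undefined. 2b->0: ok.
bc: 2c undefined. 2c->0: no, ccb/bbb meet in 2. 2c->1: no, ccb/baa meet in 0. 2c->2: no, ccb/baa meet in 0. 2c->3: no, ccc/acc meet in 3 with "c" left. Open state 4: 2c->4.
aca: 3a undefined. 3a->0: ok.
acb: 3b undefined. 3b->0: ok.
acc: 3c undefined. 3c->0: ok.
bca: 4a undefined. 4a->0: ok.
ccb: 4b undefined. 4b->0: no, ccb/baa meet in 0. 4b->1: ok.
ccc: 4c undefined. 4c->0: no, ccc/baa meet in 0. 4c->1: ok.
All examples now run through 5 states with every (state, symbol) defined. Accept strings end in {1}, Reject strings end in {0,2,3}; accept={1}.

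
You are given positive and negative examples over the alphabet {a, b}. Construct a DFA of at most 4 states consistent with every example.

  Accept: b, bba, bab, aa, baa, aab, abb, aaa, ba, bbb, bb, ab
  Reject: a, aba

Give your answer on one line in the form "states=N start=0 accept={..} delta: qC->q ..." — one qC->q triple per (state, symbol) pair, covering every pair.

State merging on the prefix tree: take the shortest (then alphabetical) example prefix whose next move is undefined and point that move at state 0, else 1, else 2, ...; a target is out if some Accept/Reject pair would then sit in one state with the same input left (inseparable). If every existing state is out, open a new one.
a: 0a undefined. 0a->0: no, aa/a meet in 0. Open state 1: 0a->1.
b: 0b undefined. 0b->0: no, bba/a meet in 1. 0b->1: no, b/a meet in 1. Open state 2: 0b->2.
aa: 1a undefined. 1a->0: no, aaa/a meet in 1. 1a->1: no, aa/a meet in 1. 1a->2: ok.
ab: 1b undefined. 1b->0: ok.
ba: 2a undefined. 2a->0: no, baa/a meet in 1. 2a->1: no, aaa/a meet in 1. 2a->2: ok.
bb: 2b undefined. 2b->0: no, bba/a meet in 1. 2b->1: no, bab/a meet in 1. 2b->2: ok.
All examples now run through 3 states with every (state, symbol) defined. Accept strings end in {0,2}, Reject strings end in {1}; accept={0,2}.

states=3 start=0 accept={0,2} delta: 0a->1 0b->2 1a->2 1b->0 2a->2 2b->2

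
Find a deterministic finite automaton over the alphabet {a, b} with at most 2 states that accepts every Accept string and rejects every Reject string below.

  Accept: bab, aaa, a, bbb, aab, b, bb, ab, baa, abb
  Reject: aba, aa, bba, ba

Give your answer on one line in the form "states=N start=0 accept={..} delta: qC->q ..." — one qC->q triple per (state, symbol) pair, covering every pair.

states=2 start=0 accept={1} delta: 0a->1 0b->1 1a->0 1b->1

State merging on the prefix tree: take the shortest (then alphabetical) example prefix whose next move is undefined and point that move at state 0, else 1, else 2, ...; a target is out if some Accept/Reject pair would then sit in one state with the same input left (inseparable). If every existing state is out, open a new one.
a: 0a undefined. 0a->0: no, aaa/aa meet in 0. Open state 1: 0a->1.
b: 0b undefined. 0b->0: no, a/bba meet in 1. 0b->1: ok.
aa: 1a undefined. 1a->0: ok.
ab: 1b undefined. 1b->0: no, bab/aba meet in 1. 1b->1: ok.
All examples now run through 2 states with every (state, symbol) defined. Accept strings end in {1}, Reject strings end in {0}; accept={1}.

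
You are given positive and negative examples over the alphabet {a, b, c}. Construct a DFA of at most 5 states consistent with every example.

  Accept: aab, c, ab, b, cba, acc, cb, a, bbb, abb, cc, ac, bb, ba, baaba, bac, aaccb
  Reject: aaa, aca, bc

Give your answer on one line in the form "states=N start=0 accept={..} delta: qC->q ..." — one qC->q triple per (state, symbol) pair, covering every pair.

states=4 start=0 accept={0,1,2} delta: 0a->1 0b->2 0c->0 1a->3 1b->0 1c->1 2a->0 2b->0 2c->3 3a->3 3b->0 3c->0

State merging on the prefix tree: take the shortest (then alphabetical) example prefix whose next move is undefined and point that move at state 0, else 1, else 2, ...; a target is out if some Accept/Reject pair would then sit in one state with the same input left (inseparable). If every existing state is out, open a new one.
a: 0a undefined. 0a->0: no, a/aaa meet in 0. Open state 1: 0a->1.
b: 0b undefined. 0b->0: no, c/bc meet in 0 with "c" left. 0b->1: no, ac/bc meet in 1 with "c" left. Open state 2: 0b->2.
c: 0c undefined. 0c->0: ok.
aa: 1a undefined. 1a->0: no, a/aaa meet in 1. 1a->1: no, a/aaa meet in 1. 1a->2: no, cba/aaa meet in 2 with "a" left. Open state 3: 1a->3.
ab: 1b undefined. 1b->0: ok.
ac: 1c undefined. 1c->0: no, a/aca meet in 1. 1c->1: ok.
ba: 2a undefined. 2a->0: ok.
bb: 2b undefined. 2b->0: ok.
bc: 2c undefined. 2c->0: no, c/bc meet in 0. 2c->1: no, acc/bc meet in 1. 2c->2: no, b/bc meet in 2. 2c->3: ok.
aaa: 3a undefined. 3a->0: no, c/aaa meet in 0. 3a->1: no, acc/aaa meet in 1. 3a->2: no, b/aaa meet in 2. 3a->3: ok.
aab: 3b undefined. 3b->0: ok.
aac: 3c undefined. 3c->0: ok.
All examples now run through 4 states with every (state, symbol) defined. Accept strings end in {0,1,2}, Reject strings end in {3}; accept={0,1,2}.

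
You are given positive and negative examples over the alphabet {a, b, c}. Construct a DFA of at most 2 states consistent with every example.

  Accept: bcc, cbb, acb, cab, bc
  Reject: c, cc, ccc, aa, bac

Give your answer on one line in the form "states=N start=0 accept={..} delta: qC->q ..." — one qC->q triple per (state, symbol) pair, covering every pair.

states=2 start=0 accept={1} delta: 0a->0 0b->1 0c->0 1a->0 1b->1 1c->1

Grow the machine one transition at a time. Run the examples from 0; the earliest place one falls off (shortest prefix, ties alphabetical) gets sent to the lowest-numbered state that keeps every Accept/Reject pair distinguishable — a pair clashes when both reach the same state with identical unread suffix — and to a fresh state only if none does.
a: 0a undefined. 0a->0: ok.
b: 0b undefined. 0b->0: no, bcc/cc meet in 0 with "cc" left. Open state 1: 0b->1.
c: 0c undefined. 0c->0: ok.
ba: 1a undefined. 1a->0: ok.
bc: 1c undefined. 1c->0: no, bcc/c meet in 0. 1c->1: ok.
cbb: 1b undefined. 1b->0: no, cbb/c meet in 0. 1b->1: ok.
All examples now run through 2 states with every (state, symbol) defined. Accept strings end in {1}, Reject strings end in {0}; accept={1}.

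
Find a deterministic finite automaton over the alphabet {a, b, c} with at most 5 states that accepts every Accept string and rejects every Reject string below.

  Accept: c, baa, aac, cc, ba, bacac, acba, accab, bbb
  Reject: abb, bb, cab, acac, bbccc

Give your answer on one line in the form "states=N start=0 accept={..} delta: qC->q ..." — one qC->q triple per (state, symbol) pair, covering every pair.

Fold the examples into a partial DFA from state 0: repeatedly fix the first undefined (state, symbol) met by the shortest-then-alphabetical prefix, trying targets in increasing order and rejecting any under which an Accept and a Reject string meet in one state with the same remainder; add a state when all current targets are rejected. Accepting states are where Accept strings end.
a: 0a undefined. 0a->0: ok.
b: 0b undefined. 0b->0: no, baa/abb meet in 0. Open state 1: 0b->1.
c: 0c undefined. 0c->0: no, c/acac meet in 0. 0c->1: ok.
ba: 1a undefined. 1a->0: no, c/cab meet in 1. 1a->1: no, cc/acac meet in 1 with "c" left. Open state 2: 1a->2.
bb: 1b undefined. 1b->0: no, acba/abb meet in 0. 1b->1: no, c/abb meet in 1. 1b->2: no, ba/abb meet in 2. Open state 3: 1b->3.
cc: 1c undefined. 1c->0: ok.
baa: 2a undefined. 2a->0: ok.
bac: 2c undefined. 2c->0: no, baa/acac meet in 0. 2c->1: no, c/acac meet in 1. 2c->2: no, ba/acac meet in 2. 2c->3: ok.
bbb: 3b undefined. 3b->0: ok.
bbc: 3c undefined. 3c->0: no, baa/bbccc meet in 0. 3c->1: no, c/bbccc meet in 1. 3c->2: no, ba/bbccc meet in 2. 3c->3: ok.
cab: 2b undefined. 2b->0: no, baa/cab meet in 0. 2b->1: no, c/cab meet in 1. 2b->2: no, ba/cab meet in 2. 2b->3: ok.
acba: 3a undefined. 3a->0: ok.
All examples now run through 4 states with every (state, symbol) defined. Accept strings end in {0,1,2}, Reject strings end in {3}; accept={0,1,2}.

states=4 start=0 accept={0,1,2} delta: 0a->0 0b->1 0c->1 1a->2 1b->3 1c->0 2a->0 2b->3 2c->3 3a->0 3b->0 3c->3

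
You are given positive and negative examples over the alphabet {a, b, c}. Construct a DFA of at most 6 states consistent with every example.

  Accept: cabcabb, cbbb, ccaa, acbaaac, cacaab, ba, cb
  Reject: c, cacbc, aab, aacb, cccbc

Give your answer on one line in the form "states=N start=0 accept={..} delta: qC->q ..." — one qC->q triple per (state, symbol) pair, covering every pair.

states=4 start=0 accept={0,1,3} delta: 0a->1 0b->0 0c->2 1a->1 1b->2 1c->1 2a->2 2b->0 2c->3 3a->3 3b->0 3c->0

State merging on the prefix tree: take the shortest (then alphabetical) example prefix whose next move is undefined and point that move at state 0, else 1, else 2, ...; a target is out if some Accept/Reject pair would then sit in one state with the same input left (inseparable). If every existing state is out, open a new one.
a: 0a undefined. 0a->0: no, cb/aacb meet in 0 with "cb" left. Open state 1: 0a->1.
b: 0b undefined. 0b->0: ok.
c: 0c undefined. 0c->0: no, cbbb/c meet in 0. 0c->1: no, ba/c meet in 1. Open state 2: 0c->2.
aa: 1a undefined. 1a->0: no, cb/aacb meet in 2 with "b" left. 1a->1: ok.
ac: 1c undefined. 1c->0: no, acbaaac/aacb meet in 0. 1c->1: ok.
ca: 2a undefined. 2a->0: no, cacaab/aab meet in 1 with "b" left. 2a->1: no, cacaab/aab meet in 1 with "b" left. 2a->2: ok.
cb: 2b undefined. 2b->0: ok.
cc: 2c undefined. 2c->0: no, cacaab/aab meet in 1 with "b" left. 2c->1: no, cacaab/aab meet in 1 with "b" left. 2c->2: no, ccaa/c meet in 2. Open state 3: 2c->3.
aab: 1b undefined. 1b->0: no, cabcabb/aab meet in 0. 1b->1: no, acbaaac/aab meet in 1. 1b->2: ok.
cca: 3a undefined. 3a->0: no, cacaab/c meet in 2. 3a->1: no, cacaab/c meet in 2. 3a->2: no, ccaa/c meet in 2. 3a->3: ok.
ccc: 3c undefined. 3c->0: ok.
cacb: 3b undefined. 3b->0: ok.
All examples now run through 4 states with every (state, symbol) defined. Accept strings end in {0,1,3}, Reject strings end in {2}; accept={0,1,3}.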